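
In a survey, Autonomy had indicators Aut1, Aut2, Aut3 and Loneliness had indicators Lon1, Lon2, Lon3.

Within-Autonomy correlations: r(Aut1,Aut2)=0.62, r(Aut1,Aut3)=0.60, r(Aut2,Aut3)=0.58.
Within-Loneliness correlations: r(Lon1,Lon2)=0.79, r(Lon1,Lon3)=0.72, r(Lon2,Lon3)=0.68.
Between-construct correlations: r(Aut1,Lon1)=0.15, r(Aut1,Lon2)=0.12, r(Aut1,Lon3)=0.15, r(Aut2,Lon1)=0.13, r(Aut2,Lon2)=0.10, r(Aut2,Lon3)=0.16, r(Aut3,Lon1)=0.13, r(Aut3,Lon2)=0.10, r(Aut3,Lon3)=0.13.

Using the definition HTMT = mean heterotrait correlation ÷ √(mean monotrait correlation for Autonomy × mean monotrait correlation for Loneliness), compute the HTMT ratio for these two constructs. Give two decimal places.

Mean heterotrait r = 1.17/9 = 0.1300.
Mean within-Aut = 1.80/3 = 0.6000; mean within-Lon = 2.19/3 = 0.7300.
Geometric mean = √(0.6000 × 0.7300) = 0.6618.
HTMT = 0.1300 / 0.6618 = 0.20.

0.20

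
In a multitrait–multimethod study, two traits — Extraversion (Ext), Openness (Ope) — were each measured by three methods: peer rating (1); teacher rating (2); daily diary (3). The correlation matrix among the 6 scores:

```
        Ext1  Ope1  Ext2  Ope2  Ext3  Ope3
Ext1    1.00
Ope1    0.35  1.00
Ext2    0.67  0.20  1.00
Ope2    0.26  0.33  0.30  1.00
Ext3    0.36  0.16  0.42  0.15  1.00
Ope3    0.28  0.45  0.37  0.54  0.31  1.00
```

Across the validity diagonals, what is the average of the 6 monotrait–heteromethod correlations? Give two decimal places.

0.46

Convergent values: 0.67, 0.36, 0.42, 0.33, 0.45, 0.54; mean = 2.77/6 = 0.46.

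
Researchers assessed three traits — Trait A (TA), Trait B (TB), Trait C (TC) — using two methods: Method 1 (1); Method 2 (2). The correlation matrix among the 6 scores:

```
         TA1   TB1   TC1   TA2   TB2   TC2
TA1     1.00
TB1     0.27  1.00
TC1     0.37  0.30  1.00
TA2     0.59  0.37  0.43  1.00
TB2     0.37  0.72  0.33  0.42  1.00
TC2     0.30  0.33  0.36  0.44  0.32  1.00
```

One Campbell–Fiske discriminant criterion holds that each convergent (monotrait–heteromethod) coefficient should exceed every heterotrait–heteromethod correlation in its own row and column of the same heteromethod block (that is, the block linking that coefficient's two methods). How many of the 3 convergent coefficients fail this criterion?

1

Convergent coefficients and their comparison sets:
TA (methods 1·2): 0.59 vs {0.37, 0.37, 0.30, 0.43} → pass.
TB (methods 1·2): 0.72 vs {0.37, 0.37, 0.33, 0.33} → pass.
TC (methods 1·2): 0.36 vs {0.43, 0.30, 0.33, 0.33} → fail.
1 of 3 fail.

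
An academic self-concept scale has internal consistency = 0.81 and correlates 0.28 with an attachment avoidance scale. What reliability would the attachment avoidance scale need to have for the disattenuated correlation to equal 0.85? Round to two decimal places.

0.13

r_true = r_obs / √(r_xx · r_yy) ⇒ 0.85 = 0.28 / √(0.81 · r_yy).
√(0.81 · r_yy) = 0.28 / 0.85 = 0.3294; 0.81 · r_yy = 0.1085; r_yy = 0.1085 / 0.81 ≈ 0.13.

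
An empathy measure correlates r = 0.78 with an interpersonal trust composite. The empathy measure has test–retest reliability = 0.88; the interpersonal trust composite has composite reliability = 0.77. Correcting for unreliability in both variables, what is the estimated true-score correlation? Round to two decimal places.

0.95

r_true = r_obs / √(r_xx · r_yy) = 0.78 / √(0.88 × 0.77) = 0.78 / √0.6776 = 0.78 / 0.8232 ≈ 0.95.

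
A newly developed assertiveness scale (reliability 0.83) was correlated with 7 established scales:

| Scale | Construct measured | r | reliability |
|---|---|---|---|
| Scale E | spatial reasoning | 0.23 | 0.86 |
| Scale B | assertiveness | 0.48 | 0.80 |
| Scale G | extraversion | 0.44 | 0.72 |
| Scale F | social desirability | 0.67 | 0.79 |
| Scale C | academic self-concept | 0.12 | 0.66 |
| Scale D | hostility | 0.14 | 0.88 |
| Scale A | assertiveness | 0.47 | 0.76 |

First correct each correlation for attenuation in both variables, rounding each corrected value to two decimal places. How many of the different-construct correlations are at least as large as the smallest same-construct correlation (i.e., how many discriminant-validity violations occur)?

Disattenuated r (r / √(r_scale · r_new)):
  Scale E (disc): 0.23 / √(0.86·0.83) = 0.27
  Scale B (conv): 0.48 / √(0.80·0.83) = 0.59
  Scale G (disc): 0.44 / √(0.72·0.83) = 0.57
  Scale F (disc): 0.67 / √(0.79·0.83) = 0.83
  Scale C (disc): 0.12 / √(0.66·0.83) = 0.16
  Scale D (disc): 0.14 / √(0.88·0.83) = 0.16
  Scale A (conv): 0.47 / √(0.76·0.83) = 0.59
Smallest convergent = 0.59. Discriminant values: 0.27, 0.57, 0.83, 0.16, 0.16; count ≥ 0.59 → 1.

1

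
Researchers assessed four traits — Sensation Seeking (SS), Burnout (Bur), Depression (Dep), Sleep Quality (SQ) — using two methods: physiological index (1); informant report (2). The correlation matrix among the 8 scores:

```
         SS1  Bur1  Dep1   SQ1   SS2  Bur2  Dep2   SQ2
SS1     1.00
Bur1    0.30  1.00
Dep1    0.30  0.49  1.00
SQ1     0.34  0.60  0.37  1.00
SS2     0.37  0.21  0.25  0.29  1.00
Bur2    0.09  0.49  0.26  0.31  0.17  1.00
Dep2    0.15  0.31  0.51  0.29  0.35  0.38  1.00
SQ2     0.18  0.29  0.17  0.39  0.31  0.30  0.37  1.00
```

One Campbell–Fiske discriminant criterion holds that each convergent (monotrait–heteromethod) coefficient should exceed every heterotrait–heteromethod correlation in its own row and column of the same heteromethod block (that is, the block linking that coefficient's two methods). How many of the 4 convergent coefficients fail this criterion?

Each convergent coefficient versus the relevant comparison correlations:
SS (methods 1·2): 0.37 vs {0.09, 0.21, 0.15, 0.25, 0.18, 0.29} → pass.
Bur (methods 1·2): 0.49 vs {0.21, 0.09, 0.31, 0.26, 0.29, 0.31} → pass.
Dep (methods 1·2): 0.51 vs {0.25, 0.15, 0.26, 0.31, 0.17, 0.29} → pass.
SQ (methods 1·2): 0.39 vs {0.29, 0.18, 0.31, 0.29, 0.29, 0.17} → pass.
0 of 4 fail.

0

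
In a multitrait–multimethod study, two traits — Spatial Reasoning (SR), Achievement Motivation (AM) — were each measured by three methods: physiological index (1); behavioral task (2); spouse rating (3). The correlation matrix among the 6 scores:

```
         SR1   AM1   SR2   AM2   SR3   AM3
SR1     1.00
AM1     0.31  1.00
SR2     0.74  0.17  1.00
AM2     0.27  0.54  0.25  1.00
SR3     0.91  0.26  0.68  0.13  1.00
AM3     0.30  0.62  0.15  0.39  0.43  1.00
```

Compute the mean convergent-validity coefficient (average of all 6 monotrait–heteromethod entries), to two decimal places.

Convergent values: 0.74, 0.91, 0.68, 0.54, 0.62, 0.39; mean = 3.88/6 = 0.65.

0.65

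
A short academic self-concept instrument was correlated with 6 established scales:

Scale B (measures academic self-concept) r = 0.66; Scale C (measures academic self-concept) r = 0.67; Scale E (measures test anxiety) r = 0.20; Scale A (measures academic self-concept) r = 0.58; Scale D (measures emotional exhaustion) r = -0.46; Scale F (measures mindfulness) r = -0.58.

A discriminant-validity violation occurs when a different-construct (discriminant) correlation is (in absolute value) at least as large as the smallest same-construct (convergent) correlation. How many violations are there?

Convergent (same construct = academic self-concept): Scale B, Scale C, Scale A.
Smallest convergent = 0.58. Discriminant |r|: 0.20, 0.46, 0.58; count ≥ 0.58 → 1.

1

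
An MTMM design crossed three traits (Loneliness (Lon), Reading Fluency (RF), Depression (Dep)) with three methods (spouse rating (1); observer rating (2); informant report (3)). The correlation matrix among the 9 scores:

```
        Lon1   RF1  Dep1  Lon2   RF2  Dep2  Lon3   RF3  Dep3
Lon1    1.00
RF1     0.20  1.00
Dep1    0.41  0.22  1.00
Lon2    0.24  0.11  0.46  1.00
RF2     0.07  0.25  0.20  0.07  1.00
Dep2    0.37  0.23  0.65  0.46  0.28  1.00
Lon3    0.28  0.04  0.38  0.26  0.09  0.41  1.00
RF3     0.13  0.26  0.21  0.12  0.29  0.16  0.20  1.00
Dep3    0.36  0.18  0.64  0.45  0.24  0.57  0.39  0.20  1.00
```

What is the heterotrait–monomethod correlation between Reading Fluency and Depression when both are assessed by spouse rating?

Different traits, same method: r(RF1, Dep1) = 0.22.

0.22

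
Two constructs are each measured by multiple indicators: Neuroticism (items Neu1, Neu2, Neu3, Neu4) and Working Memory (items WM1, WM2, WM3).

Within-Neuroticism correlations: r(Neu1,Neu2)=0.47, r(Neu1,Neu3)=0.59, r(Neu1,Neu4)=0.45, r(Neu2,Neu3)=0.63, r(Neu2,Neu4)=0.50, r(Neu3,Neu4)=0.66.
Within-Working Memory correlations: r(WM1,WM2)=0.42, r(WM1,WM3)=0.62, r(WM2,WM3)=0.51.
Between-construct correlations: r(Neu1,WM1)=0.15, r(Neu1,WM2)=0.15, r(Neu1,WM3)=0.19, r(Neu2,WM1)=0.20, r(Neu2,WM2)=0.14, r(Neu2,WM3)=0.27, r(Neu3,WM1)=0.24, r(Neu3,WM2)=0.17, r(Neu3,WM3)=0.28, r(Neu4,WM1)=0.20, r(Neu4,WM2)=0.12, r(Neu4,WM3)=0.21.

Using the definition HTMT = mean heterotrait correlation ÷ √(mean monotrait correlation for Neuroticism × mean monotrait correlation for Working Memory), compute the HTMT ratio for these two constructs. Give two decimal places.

0.36

Mean heterotrait r = 2.32/12 = 0.1933.
Mean within-Neu = 3.30/6 = 0.5500; mean within-WM = 1.55/3 = 0.5167.
Geometric mean = √(0.5500 × 0.5167) = 0.5331.
HTMT = 0.1933 / 0.5331 = 0.36.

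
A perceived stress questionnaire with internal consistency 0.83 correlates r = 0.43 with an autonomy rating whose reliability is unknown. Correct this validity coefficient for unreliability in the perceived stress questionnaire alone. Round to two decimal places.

Single correction: r_c = r_obs / √r_xx = 0.43 / √0.83 = 0.43 / 0.9110 ≈ 0.47.

0.47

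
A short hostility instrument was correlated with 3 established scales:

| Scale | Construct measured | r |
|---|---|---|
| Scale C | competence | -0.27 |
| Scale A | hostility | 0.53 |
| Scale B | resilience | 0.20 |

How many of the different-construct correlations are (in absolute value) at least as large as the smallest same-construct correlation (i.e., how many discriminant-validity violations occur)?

Convergent (same construct = hostility): Scale A.
Smallest convergent = 0.53. Discriminant |r|: 0.27, 0.20; count ≥ 0.53 → 0.

0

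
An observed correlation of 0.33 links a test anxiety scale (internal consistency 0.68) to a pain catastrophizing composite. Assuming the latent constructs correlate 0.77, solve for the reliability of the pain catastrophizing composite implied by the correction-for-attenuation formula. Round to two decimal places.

0.27

r_true = r_obs / √(r_xx · r_yy) ⇒ 0.77 = 0.33 / √(0.68 · r_yy).
√(0.68 · r_yy) = 0.33 / 0.77 = 0.4286; 0.68 · r_yy = 0.1837; r_yy = 0.1837 / 0.68 ≈ 0.27.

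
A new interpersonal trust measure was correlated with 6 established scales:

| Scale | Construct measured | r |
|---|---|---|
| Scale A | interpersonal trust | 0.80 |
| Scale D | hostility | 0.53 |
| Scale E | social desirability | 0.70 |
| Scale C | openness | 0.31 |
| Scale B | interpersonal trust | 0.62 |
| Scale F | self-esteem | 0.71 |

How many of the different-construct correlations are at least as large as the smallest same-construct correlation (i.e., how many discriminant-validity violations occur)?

Convergent (same construct = interpersonal trust): Scale A, Scale B.
Smallest convergent = 0.62. Discriminant values: 0.53, 0.70, 0.31, 0.71; count ≥ 0.62 → 2.

2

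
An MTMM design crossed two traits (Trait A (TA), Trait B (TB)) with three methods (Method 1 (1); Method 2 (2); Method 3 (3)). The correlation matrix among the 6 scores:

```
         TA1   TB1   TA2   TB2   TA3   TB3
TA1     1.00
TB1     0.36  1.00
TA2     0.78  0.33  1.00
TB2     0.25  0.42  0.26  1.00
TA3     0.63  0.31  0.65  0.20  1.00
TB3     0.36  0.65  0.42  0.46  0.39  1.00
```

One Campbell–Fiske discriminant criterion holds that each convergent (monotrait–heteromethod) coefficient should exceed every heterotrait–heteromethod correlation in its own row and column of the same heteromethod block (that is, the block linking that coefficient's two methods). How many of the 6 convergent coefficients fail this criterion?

Each convergent coefficient versus the relevant comparison correlations:
TA (methods 1·2): 0.78 vs {0.25, 0.33} → pass.
TA (methods 1·3): 0.63 vs {0.36, 0.31} → pass.
TA (methods 2·3): 0.65 vs {0.42, 0.20} → pass.
TB (methods 1·2): 0.42 vs {0.33, 0.25} → pass.
TB (methods 1·3): 0.65 vs {0.31, 0.36} → pass.
TB (methods 2·3): 0.46 vs {0.20, 0.42} → pass.
0 of 6 fail.

0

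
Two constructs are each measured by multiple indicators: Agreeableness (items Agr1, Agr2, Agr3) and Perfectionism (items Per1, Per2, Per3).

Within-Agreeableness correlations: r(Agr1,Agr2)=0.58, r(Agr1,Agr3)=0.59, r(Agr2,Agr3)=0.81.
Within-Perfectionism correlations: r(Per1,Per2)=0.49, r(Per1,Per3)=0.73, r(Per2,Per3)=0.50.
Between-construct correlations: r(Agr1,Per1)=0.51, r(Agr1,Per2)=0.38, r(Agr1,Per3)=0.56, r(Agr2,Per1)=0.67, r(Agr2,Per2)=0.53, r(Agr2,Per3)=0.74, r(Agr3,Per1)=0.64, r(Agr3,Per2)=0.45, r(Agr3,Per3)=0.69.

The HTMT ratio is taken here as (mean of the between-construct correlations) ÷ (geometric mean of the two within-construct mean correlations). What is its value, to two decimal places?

0.93

Mean heterotrait r = 5.17/9 = 0.5744.
Mean within-Agr = 1.98/3 = 0.6600; mean within-Per = 1.72/3 = 0.5733.
Geometric mean = √(0.6600 × 0.5733) = 0.6151.
HTMT = 0.5744 / 0.6151 = 0.93.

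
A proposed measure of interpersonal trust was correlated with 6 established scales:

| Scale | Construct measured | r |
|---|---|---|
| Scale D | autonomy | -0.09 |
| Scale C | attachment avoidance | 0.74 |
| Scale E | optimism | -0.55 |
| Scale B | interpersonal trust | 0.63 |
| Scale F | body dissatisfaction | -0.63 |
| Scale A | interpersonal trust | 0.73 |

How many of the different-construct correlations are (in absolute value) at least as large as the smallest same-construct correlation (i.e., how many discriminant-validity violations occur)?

2

Convergent (same construct = interpersonal trust): Scale B, Scale A.
Smallest convergent = 0.63. Discriminant |r|: 0.09, 0.74, 0.55, 0.63; count ≥ 0.63 → 2.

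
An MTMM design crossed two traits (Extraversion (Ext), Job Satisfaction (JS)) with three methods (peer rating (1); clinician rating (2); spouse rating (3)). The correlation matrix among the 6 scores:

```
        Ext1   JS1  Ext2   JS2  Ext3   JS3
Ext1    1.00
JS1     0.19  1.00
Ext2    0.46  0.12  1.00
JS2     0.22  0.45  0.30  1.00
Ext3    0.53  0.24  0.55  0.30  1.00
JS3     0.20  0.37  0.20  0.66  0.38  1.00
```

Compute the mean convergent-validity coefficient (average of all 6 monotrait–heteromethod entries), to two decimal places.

0.50

Convergent values: 0.46, 0.53, 0.55, 0.45, 0.37, 0.66; mean = 3.02/6 = 0.50.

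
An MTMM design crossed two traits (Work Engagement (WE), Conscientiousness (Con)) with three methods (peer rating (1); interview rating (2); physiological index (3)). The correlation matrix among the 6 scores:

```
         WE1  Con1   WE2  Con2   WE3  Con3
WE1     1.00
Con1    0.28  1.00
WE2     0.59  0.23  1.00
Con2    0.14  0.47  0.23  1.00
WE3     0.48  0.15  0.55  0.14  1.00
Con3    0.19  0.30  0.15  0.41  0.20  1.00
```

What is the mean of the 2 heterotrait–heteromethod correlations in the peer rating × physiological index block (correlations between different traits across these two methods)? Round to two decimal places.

HTHM values (method 1 × method 3): 0.19, 0.15; mean = 0.34/2 = 0.17.

0.17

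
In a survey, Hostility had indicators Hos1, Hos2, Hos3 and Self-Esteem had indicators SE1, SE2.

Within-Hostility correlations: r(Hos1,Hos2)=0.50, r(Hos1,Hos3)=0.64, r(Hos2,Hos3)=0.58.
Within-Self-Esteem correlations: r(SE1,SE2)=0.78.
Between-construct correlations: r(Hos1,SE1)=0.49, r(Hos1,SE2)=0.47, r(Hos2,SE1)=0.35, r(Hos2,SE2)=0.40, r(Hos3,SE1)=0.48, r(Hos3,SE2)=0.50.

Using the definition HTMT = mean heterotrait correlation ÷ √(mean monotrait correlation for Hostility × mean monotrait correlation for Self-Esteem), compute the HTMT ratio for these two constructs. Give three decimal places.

Between-construct mean = 2.69/6 = 0.4483.
Mean within-Hos = 1.72/3 = 0.5733; mean within-SE = 0.78/1 = 0.7800.
Geometric mean = √(0.5733 × 0.7800) = 0.6687.
HTMT = 0.4483 / 0.6687 = 0.670.

0.670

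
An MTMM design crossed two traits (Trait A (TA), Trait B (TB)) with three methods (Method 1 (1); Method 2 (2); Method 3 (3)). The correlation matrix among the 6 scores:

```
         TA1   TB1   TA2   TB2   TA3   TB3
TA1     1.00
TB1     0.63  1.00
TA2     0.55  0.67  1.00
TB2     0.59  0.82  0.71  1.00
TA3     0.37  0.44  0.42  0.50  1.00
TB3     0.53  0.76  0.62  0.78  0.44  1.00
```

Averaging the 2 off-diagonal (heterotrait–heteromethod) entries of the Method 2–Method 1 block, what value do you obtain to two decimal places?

HTHM values (method 2 × method 1): 0.67, 0.59; mean = 1.26/2 = 0.63.

0.63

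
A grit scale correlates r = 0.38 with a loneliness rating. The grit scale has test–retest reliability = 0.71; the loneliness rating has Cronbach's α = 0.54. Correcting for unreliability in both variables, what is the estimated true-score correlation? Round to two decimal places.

r_true = r_obs / √(r_xx · r_yy) = 0.38 / √(0.71 × 0.54) = 0.38 / √0.3834 = 0.38 / 0.6192 ≈ 0.61.

0.61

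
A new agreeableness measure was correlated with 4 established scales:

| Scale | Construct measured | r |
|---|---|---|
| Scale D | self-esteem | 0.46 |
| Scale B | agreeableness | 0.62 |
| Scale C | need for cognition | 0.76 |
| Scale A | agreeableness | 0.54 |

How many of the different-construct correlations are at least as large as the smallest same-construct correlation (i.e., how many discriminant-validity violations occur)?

Convergent (same construct = agreeableness): Scale B, Scale A.
Smallest convergent = 0.54. Discriminant values: 0.46, 0.76; count ≥ 0.54 → 1.

1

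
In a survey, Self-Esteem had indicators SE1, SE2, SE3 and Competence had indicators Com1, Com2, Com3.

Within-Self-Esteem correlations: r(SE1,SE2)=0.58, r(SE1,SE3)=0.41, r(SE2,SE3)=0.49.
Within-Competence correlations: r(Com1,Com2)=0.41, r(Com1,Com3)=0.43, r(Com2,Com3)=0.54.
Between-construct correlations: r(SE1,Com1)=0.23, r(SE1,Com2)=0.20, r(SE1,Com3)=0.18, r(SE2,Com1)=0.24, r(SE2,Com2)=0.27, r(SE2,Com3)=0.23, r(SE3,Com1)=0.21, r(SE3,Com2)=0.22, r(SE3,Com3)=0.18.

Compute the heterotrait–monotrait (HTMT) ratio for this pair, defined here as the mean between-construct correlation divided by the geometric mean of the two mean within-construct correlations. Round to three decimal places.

Between-construct mean = 1.96/9 = 0.2178.
Mean within-SE = 1.48/3 = 0.4933; mean within-Com = 1.38/3 = 0.4600.
Geometric mean = √(0.4933 × 0.4600) = 0.4764.
HTMT = 0.2178 / 0.4764 = 0.457.

0.457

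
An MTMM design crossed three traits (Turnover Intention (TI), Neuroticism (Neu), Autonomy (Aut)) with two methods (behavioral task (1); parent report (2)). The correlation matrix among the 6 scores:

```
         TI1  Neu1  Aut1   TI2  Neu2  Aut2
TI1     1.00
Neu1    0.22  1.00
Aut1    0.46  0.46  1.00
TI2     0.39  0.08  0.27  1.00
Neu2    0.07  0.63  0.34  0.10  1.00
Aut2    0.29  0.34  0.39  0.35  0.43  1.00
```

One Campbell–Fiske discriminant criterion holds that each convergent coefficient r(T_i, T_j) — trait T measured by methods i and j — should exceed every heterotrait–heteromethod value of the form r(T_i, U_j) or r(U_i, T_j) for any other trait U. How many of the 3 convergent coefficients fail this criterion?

Each convergent coefficient versus the relevant comparison correlations:
TI (methods 1·2): 0.39 vs {0.07, 0.08, 0.29, 0.27} → pass.
Neu (methods 1·2): 0.63 vs {0.08, 0.07, 0.34, 0.34} → pass.
Aut (methods 1·2): 0.39 vs {0.27, 0.29, 0.34, 0.34} → pass.
0 of 3 fail.

0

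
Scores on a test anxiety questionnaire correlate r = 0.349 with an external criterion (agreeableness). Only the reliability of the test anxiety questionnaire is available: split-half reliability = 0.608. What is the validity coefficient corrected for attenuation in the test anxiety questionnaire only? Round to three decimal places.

0.448

Single correction: r_c = r_obs / √r_xx = 0.349 / √0.608 = 0.349 / 0.7797 ≈ 0.448.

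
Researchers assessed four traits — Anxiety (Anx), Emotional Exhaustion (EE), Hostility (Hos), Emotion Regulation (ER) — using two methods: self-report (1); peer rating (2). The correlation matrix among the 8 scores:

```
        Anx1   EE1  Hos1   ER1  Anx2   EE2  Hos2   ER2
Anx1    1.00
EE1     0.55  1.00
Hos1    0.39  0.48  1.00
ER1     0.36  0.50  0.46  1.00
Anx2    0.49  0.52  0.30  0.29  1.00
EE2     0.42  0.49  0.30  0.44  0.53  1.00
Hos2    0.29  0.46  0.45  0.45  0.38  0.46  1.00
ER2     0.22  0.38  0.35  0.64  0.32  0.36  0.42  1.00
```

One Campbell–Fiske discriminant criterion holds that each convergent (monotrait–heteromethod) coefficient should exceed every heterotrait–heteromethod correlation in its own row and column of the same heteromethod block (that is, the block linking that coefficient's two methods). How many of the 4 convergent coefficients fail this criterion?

3

Convergent coefficients and their comparison sets:
Anx (methods 1·2): 0.49 vs {0.42, 0.52, 0.29, 0.30, 0.22, 0.29} → fail.
EE (methods 1·2): 0.49 vs {0.52, 0.42, 0.46, 0.30, 0.38, 0.44} → fail.
Hos (methods 1·2): 0.45 vs {0.30, 0.29, 0.30, 0.46, 0.35, 0.45} → fail.
ER (methods 1·2): 0.64 vs {0.29, 0.22, 0.44, 0.38, 0.45, 0.35} → pass.
3 of 4 fail.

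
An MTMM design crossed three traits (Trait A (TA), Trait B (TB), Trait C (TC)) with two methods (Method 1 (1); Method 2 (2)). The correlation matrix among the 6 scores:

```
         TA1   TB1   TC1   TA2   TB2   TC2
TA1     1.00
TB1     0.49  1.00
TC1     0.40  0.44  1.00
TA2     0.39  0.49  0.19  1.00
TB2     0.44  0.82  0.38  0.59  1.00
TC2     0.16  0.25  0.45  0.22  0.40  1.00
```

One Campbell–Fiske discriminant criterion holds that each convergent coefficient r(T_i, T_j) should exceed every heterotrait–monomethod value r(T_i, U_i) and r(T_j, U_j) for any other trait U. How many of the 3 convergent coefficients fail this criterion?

1

Each convergent coefficient versus the relevant comparison correlations:
TA (methods 1·2): 0.39 vs {0.49, 0.59, 0.40, 0.22} → fail.
TB (methods 1·2): 0.82 vs {0.49, 0.59, 0.44, 0.40} → pass.
TC (methods 1·2): 0.45 vs {0.40, 0.22, 0.44, 0.40} → pass.
1 of 3 fail.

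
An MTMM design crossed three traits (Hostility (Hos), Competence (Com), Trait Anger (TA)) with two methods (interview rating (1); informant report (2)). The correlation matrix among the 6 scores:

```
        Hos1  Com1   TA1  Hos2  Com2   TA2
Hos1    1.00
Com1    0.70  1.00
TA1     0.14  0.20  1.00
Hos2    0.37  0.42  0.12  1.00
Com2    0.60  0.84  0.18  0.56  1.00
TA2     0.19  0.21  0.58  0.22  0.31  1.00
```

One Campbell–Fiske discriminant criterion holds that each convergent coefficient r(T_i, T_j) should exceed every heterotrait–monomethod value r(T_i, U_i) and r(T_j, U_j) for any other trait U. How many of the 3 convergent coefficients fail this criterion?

1

Checking each validity diagonal entry against its comparison values:
Hos (methods 1·2): 0.37 vs {0.70, 0.56, 0.14, 0.22} → fail.
Com (methods 1·2): 0.84 vs {0.70, 0.56, 0.20, 0.31} → pass.
TA (methods 1·2): 0.58 vs {0.14, 0.22, 0.20, 0.31} → pass.
1 of 3 fail.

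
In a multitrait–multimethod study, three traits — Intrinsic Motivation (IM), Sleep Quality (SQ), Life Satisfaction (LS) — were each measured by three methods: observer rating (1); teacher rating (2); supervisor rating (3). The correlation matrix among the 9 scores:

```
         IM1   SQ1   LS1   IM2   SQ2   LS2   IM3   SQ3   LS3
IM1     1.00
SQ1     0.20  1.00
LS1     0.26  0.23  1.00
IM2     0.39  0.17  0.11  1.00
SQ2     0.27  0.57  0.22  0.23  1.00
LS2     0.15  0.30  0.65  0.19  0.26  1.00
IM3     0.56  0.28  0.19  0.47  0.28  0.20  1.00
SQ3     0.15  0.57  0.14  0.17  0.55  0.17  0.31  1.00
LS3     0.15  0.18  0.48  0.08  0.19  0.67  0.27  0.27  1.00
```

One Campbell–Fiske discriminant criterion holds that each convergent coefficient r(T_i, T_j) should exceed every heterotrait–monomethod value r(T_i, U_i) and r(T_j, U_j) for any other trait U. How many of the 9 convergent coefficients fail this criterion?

Checking each validity diagonal entry against its comparison values:
IM (methods 1·2): 0.39 vs {0.20, 0.23, 0.26, 0.19} → pass.
IM (methods 1·3): 0.56 vs {0.20, 0.31, 0.26, 0.27} → pass.
IM (methods 2·3): 0.47 vs {0.23, 0.31, 0.19, 0.27} → pass.
SQ (methods 1·2): 0.57 vs {0.20, 0.23, 0.23, 0.26} → pass.
SQ (methods 1·3): 0.57 vs {0.20, 0.31, 0.23, 0.27} → pass.
SQ (methods 2·3): 0.55 vs {0.23, 0.31, 0.26, 0.27} → pass.
LS (methods 1·2): 0.65 vs {0.26, 0.19, 0.23, 0.26} → pass.
LS (methods 1·3): 0.48 vs {0.26, 0.27, 0.23, 0.27} → pass.
LS (methods 2·3): 0.67 vs {0.19, 0.27, 0.26, 0.27} → pass.
0 of 9 fail.

0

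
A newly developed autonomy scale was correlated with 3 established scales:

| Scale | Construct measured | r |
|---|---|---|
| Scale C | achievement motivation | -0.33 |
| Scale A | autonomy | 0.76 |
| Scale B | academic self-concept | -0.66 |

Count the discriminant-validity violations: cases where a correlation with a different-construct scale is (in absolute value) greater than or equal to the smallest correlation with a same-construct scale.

0

Convergent (same construct = autonomy): Scale A.
Smallest convergent = 0.76. Discriminant |r|: 0.33, 0.66; count ≥ 0.76 → 0.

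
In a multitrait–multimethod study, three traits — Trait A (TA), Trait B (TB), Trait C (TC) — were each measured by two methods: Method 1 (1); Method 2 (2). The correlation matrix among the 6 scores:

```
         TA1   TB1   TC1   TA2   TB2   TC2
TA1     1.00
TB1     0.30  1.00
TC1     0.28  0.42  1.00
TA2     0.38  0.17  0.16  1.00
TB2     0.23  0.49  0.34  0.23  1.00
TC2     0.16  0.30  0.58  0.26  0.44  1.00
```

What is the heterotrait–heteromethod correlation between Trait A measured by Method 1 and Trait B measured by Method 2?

Different traits and methods: r(TA1, TB2) = 0.23.

0.23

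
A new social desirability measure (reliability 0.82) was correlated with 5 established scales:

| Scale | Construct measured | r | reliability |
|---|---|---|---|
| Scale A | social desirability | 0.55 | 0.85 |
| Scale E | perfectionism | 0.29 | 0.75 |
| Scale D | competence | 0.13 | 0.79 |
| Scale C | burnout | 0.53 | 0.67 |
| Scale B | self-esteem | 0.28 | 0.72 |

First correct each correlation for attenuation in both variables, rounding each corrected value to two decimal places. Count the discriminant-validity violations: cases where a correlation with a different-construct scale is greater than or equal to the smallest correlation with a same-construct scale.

1

Disattenuated r (r / √(r_scale · r_new)):
  Scale A (conv): 0.55 / √(0.85·0.82) = 0.66
  Scale E (disc): 0.29 / √(0.75·0.82) = 0.37
  Scale D (disc): 0.13 / √(0.79·0.82) = 0.16
  Scale C (disc): 0.53 / √(0.67·0.82) = 0.72
  Scale B (disc): 0.28 / √(0.72·0.82) = 0.36
Smallest convergent = 0.66. Discriminant values: 0.37, 0.16, 0.72, 0.36; count ≥ 0.66 → 1.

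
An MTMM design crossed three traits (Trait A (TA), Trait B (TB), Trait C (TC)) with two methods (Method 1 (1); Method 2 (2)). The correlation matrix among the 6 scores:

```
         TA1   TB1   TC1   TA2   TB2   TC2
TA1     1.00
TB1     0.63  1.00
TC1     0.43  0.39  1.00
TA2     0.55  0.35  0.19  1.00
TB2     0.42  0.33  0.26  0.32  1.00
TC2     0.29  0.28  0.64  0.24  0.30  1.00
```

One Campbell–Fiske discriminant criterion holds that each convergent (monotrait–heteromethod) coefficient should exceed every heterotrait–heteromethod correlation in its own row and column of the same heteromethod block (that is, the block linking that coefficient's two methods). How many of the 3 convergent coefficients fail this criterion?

1

Convergent coefficients and their comparison sets:
TA (methods 1·2): 0.55 vs {0.42, 0.35, 0.29, 0.19} → pass.
TB (methods 1·2): 0.33 vs {0.35, 0.42, 0.28, 0.26} → fail.
TC (methods 1·2): 0.64 vs {0.19, 0.29, 0.26, 0.28} → pass.
1 of 3 fail.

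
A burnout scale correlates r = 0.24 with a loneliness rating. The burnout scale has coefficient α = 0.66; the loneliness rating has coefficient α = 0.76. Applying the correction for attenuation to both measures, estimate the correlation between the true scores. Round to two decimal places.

r_true = r_obs / √(r_xx · r_yy) = 0.24 / √(0.66 × 0.76) = 0.24 / √0.5016 = 0.24 / 0.7082 ≈ 0.34.

0.34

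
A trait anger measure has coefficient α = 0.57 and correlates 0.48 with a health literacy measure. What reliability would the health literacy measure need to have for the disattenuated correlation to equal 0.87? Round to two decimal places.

0.53

r_true = r_obs / √(r_xx · r_yy) ⇒ 0.87 = 0.48 / √(0.57 · r_yy).
√(0.57 · r_yy) = 0.48 / 0.87 = 0.5517; 0.57 · r_yy = 0.3044; r_yy = 0.3044 / 0.57 ≈ 0.53.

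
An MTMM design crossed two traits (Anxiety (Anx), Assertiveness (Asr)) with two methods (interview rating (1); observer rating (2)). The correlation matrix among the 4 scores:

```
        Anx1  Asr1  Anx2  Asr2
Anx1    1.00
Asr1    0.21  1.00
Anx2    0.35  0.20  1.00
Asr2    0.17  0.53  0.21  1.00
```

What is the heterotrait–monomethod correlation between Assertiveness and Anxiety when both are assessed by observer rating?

0.21

Different traits, same method: r(Asr2, Anx2) = 0.21.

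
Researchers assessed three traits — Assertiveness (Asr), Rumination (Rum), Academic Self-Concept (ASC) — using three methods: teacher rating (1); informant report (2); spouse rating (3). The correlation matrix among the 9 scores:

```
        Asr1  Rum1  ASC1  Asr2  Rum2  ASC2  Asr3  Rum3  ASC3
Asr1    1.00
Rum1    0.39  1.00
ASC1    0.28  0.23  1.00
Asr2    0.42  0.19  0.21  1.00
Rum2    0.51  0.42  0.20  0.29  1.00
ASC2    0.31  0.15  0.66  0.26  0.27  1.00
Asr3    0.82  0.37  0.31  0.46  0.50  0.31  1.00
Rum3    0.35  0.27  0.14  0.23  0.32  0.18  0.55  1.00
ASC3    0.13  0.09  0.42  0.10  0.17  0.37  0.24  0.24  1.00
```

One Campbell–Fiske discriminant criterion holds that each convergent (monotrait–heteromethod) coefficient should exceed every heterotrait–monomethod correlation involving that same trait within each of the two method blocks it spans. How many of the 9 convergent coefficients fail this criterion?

Convergent coefficients and their comparison sets:
Asr (methods 1·2): 0.42 vs {0.39, 0.29, 0.28, 0.26} → pass.
Asr (methods 1·3): 0.82 vs {0.39, 0.55, 0.28, 0.24} → pass.
Asr (methods 2·3): 0.46 vs {0.29, 0.55, 0.26, 0.24} → fail.
Rum (methods 1·2): 0.42 vs {0.39, 0.29, 0.23, 0.27} → pass.
Rum (methods 1·3): 0.27 vs {0.39, 0.55, 0.23, 0.24} → fail.
Rum (methods 2·3): 0.32 vs {0.29, 0.55, 0.27, 0.24} → fail.
ASC (methods 1·2): 0.66 vs {0.28, 0.26, 0.23, 0.27} → pass.
ASC (methods 1·3): 0.42 vs {0.28, 0.24, 0.23, 0.24} → pass.
ASC (methods 2·3): 0.37 vs {0.26, 0.24, 0.27, 0.24} → pass.
3 of 9 fail.

3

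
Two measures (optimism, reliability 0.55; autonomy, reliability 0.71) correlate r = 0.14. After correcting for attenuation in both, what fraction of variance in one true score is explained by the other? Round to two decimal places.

0.05

Disattenuated r = 0.14 / √(0.55 × 0.71) = 0.14 / 0.6249 = 0.2240.
Shared true-score variance = 0.2240² = 0.0502 ≈ 0.05.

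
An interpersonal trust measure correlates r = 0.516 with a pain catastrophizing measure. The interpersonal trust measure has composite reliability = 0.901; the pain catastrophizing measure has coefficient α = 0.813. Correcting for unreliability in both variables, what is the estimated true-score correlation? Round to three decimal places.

0.603

r_true = r_obs / √(r_xx · r_yy) = 0.516 / √(0.901 × 0.813) = 0.516 / √0.732513 = 0.516 / 0.8559 ≈ 0.603.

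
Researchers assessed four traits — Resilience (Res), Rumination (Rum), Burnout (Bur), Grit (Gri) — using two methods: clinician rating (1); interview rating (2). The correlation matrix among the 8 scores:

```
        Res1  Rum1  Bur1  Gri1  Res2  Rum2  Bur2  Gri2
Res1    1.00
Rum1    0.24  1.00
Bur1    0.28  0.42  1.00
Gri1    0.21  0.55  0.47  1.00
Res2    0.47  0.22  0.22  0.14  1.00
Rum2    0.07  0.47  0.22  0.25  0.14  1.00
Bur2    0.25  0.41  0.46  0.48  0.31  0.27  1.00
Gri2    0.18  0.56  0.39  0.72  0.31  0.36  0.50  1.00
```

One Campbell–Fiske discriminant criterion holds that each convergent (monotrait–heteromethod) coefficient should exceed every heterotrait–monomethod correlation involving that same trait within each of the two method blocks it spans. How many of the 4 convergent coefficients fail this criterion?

2

Convergent coefficients and their comparison sets:
Res (methods 1·2): 0.47 vs {0.24, 0.14, 0.28, 0.31, 0.21, 0.31} → pass.
Rum (methods 1·2): 0.47 vs {0.24, 0.14, 0.42, 0.27, 0.55, 0.36} → fail.
Bur (methods 1·2): 0.46 vs {0.28, 0.31, 0.42, 0.27, 0.47, 0.50} → fail.
Gri (methods 1·2): 0.72 vs {0.21, 0.31, 0.55, 0.36, 0.47, 0.50} → pass.
2 of 4 fail.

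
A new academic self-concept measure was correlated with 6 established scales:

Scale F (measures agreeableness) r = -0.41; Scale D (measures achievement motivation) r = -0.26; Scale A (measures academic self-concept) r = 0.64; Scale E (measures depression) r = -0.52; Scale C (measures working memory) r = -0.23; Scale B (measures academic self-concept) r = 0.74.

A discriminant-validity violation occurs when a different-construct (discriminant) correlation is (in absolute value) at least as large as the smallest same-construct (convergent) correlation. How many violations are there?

0

Convergent (same construct = academic self-concept): Scale A, Scale B.
Smallest convergent = 0.64. Discriminant |r|: 0.41, 0.26, 0.52, 0.23; count ≥ 0.64 → 0.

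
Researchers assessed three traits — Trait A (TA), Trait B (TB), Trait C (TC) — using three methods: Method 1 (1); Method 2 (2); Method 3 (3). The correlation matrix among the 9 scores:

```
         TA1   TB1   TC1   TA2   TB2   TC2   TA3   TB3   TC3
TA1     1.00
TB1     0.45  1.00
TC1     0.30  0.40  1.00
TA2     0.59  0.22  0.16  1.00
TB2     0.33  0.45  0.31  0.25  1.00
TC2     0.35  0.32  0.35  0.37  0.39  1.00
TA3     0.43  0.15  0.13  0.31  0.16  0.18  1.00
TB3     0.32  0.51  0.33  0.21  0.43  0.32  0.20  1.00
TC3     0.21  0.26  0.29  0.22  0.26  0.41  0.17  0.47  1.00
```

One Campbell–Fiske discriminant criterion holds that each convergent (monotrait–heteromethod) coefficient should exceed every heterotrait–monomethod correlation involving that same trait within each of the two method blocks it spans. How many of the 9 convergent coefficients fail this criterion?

Each convergent coefficient versus the relevant comparison correlations:
TA (methods 1·2): 0.59 vs {0.45, 0.25, 0.30, 0.37} → pass.
TA (methods 1·3): 0.43 vs {0.45, 0.20, 0.30, 0.17} → fail.
TA (methods 2·3): 0.31 vs {0.25, 0.20, 0.37, 0.17} → fail.
TB (methods 1·2): 0.45 vs {0.45, 0.25, 0.40, 0.39} → fail.
TB (methods 1·3): 0.51 vs {0.45, 0.20, 0.40, 0.47} → pass.
TB (methods 2·3): 0.43 vs {0.25, 0.20, 0.39, 0.47} → fail.
TC (methods 1·2): 0.35 vs {0.30, 0.37, 0.40, 0.39} → fail.
TC (methods 1·3): 0.29 vs {0.30, 0.17, 0.40, 0.47} → fail.
TC (methods 2·3): 0.41 vs {0.37, 0.17, 0.39, 0.47} → fail.
7 of 9 fail.

7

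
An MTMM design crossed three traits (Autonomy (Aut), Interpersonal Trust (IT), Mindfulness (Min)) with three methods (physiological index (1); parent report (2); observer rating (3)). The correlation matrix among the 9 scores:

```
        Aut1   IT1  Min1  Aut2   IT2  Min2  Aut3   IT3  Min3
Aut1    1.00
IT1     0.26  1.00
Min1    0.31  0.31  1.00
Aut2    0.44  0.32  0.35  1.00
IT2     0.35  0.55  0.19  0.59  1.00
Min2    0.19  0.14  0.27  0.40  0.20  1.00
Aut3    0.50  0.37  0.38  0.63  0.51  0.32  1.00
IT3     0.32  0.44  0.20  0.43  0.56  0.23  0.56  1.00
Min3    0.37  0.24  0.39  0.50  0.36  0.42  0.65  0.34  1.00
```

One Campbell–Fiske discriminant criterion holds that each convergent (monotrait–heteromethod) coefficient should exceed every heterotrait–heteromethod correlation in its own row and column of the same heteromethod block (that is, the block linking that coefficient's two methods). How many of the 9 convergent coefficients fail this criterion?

2

Checking each validity diagonal entry against its comparison values:
Aut (methods 1·2): 0.44 vs {0.35, 0.32, 0.19, 0.35} → pass.
Aut (methods 1·3): 0.50 vs {0.32, 0.37, 0.37, 0.38} → pass.
Aut (methods 2·3): 0.63 vs {0.43, 0.51, 0.50, 0.32} → pass.
IT (methods 1·2): 0.55 vs {0.32, 0.35, 0.14, 0.19} → pass.
IT (methods 1·3): 0.44 vs {0.37, 0.32, 0.24, 0.20} → pass.
IT (methods 2·3): 0.56 vs {0.51, 0.43, 0.36, 0.23} → pass.
Min (methods 1·2): 0.27 vs {0.35, 0.19, 0.19, 0.14} → fail.
Min (methods 1·3): 0.39 vs {0.38, 0.37, 0.20, 0.24} → pass.
Min (methods 2·3): 0.42 vs {0.32, 0.50, 0.23, 0.36} → fail.
2 of 9 fail.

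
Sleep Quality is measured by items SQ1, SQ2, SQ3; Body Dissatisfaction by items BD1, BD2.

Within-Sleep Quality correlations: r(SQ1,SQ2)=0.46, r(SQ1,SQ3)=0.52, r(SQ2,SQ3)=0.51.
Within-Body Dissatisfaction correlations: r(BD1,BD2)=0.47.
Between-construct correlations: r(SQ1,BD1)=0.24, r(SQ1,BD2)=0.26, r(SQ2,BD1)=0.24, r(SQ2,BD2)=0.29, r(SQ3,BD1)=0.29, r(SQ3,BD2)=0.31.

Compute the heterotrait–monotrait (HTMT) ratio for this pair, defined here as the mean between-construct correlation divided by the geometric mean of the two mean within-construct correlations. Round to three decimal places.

0.562

Mean between = 1.63/6 = 0.2717.
Mean within-SQ = 1.49/3 = 0.4967; mean within-BD = 0.47/1 = 0.4700.
Geometric mean = √(0.4967 × 0.4700) = 0.4832.
HTMT = 0.2717 / 0.4832 = 0.562.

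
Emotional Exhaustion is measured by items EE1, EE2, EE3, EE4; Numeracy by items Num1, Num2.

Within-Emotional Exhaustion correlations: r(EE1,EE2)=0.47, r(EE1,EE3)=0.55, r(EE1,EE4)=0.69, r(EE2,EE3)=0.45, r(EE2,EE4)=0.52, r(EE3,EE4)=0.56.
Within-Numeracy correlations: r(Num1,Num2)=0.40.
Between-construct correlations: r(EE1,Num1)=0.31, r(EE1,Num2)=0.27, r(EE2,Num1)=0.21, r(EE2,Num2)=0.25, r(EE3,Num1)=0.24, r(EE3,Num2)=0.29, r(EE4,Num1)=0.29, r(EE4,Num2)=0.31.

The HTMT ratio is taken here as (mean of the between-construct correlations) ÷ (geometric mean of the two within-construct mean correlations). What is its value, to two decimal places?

Mean between = 2.17/8 = 0.2713.
Mean within-EE = 3.24/6 = 0.5400; mean within-Num = 0.40/1 = 0.4000.
Geometric mean = √(0.5400 × 0.4000) = 0.4648.
HTMT = 0.2713 / 0.4648 = 0.58.

0.58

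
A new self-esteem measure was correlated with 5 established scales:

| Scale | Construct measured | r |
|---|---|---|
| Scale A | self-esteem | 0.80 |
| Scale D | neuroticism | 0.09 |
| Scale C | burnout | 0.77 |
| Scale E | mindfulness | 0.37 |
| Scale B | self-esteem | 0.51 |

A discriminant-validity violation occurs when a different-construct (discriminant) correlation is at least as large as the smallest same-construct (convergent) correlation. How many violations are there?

1

Convergent (same construct = self-esteem): Scale A, Scale B.
Smallest convergent = 0.51. Discriminant values: 0.09, 0.77, 0.37; count ≥ 0.51 → 1.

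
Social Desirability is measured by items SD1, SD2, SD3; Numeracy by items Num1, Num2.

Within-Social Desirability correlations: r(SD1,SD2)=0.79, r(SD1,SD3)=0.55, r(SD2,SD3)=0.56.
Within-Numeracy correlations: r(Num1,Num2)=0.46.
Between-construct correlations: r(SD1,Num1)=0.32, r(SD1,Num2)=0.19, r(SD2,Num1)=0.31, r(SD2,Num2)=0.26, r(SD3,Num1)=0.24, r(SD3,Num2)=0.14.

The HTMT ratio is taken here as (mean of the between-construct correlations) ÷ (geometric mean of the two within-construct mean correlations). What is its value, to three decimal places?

0.451

Mean heterotrait r = 1.46/6 = 0.2433.
Mean within-SD = 1.90/3 = 0.6333; mean within-Num = 0.46/1 = 0.4600.
Geometric mean = √(0.6333 × 0.4600) = 0.5397.
HTMT = 0.2433 / 0.5397 = 0.451.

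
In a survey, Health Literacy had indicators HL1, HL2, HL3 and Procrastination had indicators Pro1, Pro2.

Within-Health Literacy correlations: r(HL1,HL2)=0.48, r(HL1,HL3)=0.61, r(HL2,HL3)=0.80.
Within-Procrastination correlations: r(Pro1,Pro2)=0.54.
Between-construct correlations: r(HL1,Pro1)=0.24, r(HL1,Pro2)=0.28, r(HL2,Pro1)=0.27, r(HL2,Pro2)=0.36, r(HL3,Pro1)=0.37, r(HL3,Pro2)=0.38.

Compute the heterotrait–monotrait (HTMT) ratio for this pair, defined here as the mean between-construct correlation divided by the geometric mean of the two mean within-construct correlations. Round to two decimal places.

0.54

Mean between = 1.90/6 = 0.3167.
Mean within-HL = 1.89/3 = 0.6300; mean within-Pro = 0.54/1 = 0.5400.
Geometric mean = √(0.6300 × 0.5400) = 0.5833.
HTMT = 0.3167 / 0.5833 = 0.54.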